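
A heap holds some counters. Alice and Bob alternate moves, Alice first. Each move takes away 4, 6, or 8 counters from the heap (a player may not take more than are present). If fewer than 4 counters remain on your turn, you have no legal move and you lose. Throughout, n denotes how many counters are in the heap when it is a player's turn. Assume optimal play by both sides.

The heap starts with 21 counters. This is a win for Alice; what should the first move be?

Work bottom-up. With no move the player to move loses. Otherwise the position is W if at least one move leads to an L position for the opponent, and L if every move leads to a W.
n=0: no move → L
n=1: no move → L
n=2: no move → L
n=3: no move → L
n=4: can move to 0, which is L ⇒ W
n=5: can move to 1, which is L ⇒ W
n=6: can move to 2, which is L ⇒ W
n=7: can move to 3, which is L ⇒ W
n=8: can move to 2, which is L ⇒ W
n=9: can move to 3, which is L ⇒ W
n=10: can move to 2, which is L ⇒ W
n=11: can move to 3, which is L ⇒ W
n=12: moves to 8(W), 6(W), 4(W); every one is W ⇒ L
n=13: moves to 9(W), 7(W), 5(W); every one is W ⇒ L
n=14: moves to 10(W), 8(W), 6(W); every one is W ⇒ L
n=15: moves to 11(W), 9(W), 7(W); every one is W ⇒ L
n=16: can move to 12, which is L ⇒ W
n=17: can move to 13, which is L ⇒ W
n=18: can move to 14, which is L ⇒ W
n=19: can move to 15, which is L ⇒ W
n=20: can move to 14, which is L ⇒ W
n=21: can move to 15, which is L ⇒ W
From 21, the L positions reachable in one move are: 15, 13. Any move reaching one of these is winning.

Remove 6, leaving 15.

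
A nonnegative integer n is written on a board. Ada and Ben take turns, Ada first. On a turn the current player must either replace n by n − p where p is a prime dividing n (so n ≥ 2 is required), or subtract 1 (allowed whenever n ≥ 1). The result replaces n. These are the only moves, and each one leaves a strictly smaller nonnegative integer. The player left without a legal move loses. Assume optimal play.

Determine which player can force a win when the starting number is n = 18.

Work bottom-up. With no move the player to move loses. Otherwise the position is W if at least one move leads to an L position for the opponent, and L if every move leads to a W.
n=0: no move → L
n=1: W (go to 0, an L position)
n=2: W (go to 0, an L position)
n=3: W (go to 0, an L position)
n=4: L (options 2(W), 3(W) are all W)
n=5: W (go to 0, an L position)
n=6: W (go to 4, an L position)
n=7: W (go to 0, an L position)
n=8: L (options 6(W), 7(W) are all W)
n=9: W (go to 8, an L position)
n=10: W (go to 8, an L position)
n=11: W (go to 0, an L position)
n=12: L (options 9(W), 10(W), 11(W) are all W)
n=13: W (go to 0, an L position)
n=14: W (go to 12, an L position)
n=15: W (go to 12, an L position)
n=16: L (options 14(W), 15(W) are all W)
n=17: W (go to 0, an L position)
n=18: W (go to 16, an L position)
From 18 Ada can move to 16, reaching an L position.

Ada wins.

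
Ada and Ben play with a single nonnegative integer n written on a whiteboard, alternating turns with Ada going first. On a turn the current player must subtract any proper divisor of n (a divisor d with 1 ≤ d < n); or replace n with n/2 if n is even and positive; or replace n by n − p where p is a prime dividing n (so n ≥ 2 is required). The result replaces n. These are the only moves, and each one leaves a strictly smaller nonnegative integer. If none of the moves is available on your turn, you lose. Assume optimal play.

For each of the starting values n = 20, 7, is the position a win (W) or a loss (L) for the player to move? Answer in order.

20: L, 7: W

Label each position W (a win for the player to move) or L (a loss). A position with no legal move is L; any other position is W exactly when some move reaches an L, and L when every move reaches a W.
n=0: no move → L
n=1: no move → L
n=2: →0(L), so W
n=3: →0(L), so W
n=4: →2(W), 3(W) — all W, so L
n=5: →0(L), so W
n=6: →4(L), so W
n=7: →0(L), so W
n=8: →4(L), so W
n=9: →6(W), 8(W) — all W, so L
n=10: →9(L), so W
n=11: →0(L), so W
n=12: →9(L), so W
n=13: →0(L), so W
n=14: →7(W), 12(W), 13(W) — all W, so L
n=15: →14(L), so W
n=16: →14(L), so W
n=17: →0(L), so W
n=18: →9(L), so W
n=19: →0(L), so W
n=20: →10(W), 15(W), 16(W), 18(W), 19(W) — all W, so L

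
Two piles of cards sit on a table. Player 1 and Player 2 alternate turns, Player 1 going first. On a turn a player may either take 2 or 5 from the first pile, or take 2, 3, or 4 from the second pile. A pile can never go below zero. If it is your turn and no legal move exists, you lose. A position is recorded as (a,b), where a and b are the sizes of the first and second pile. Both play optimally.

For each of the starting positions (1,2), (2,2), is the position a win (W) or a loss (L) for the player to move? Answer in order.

Positions with no move are L. A position that does have a move is losing for the player to move precisely when every available move leads to a winning position for the opponent. Fill in the labels:
No move ever increases a pile, so every position that can arise here has a ≤ 2 and b ≤ 2; it is enough to label the cells with 0 ≤ a ≤ 2 and 0 ≤ b ≤ 2.
Every move lowers a or b (never raises either), so fill the grid row by row in increasing a, and left to right within a row: each cell's successors are then already labelled.
      b=0  b=1  b=2
a=0:    L    L    W
a=1:    L    L    W
a=2:    W    W    L
Cells with no legal move (terminal, hence L): (0,0), (0,1), (1,0), (1,1).
The remaining L cells, each justified by listing all of its moves:
(2,2): moves to (0,2)(W), (2,0)(W); every one is W ⇒ L
Every other cell has at least one move into one of the L cells above, so it is W.
(1,2): the move to (1,0) reaches an L cell, so W
(2,2): one of the L cells justified above, so L

(1,2): W, (2,2): L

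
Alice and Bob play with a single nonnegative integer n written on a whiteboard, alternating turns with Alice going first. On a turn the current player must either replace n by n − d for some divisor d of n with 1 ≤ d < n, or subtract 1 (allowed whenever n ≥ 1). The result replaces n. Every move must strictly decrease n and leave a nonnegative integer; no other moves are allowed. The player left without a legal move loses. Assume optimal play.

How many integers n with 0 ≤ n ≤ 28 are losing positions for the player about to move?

Build the W/L table. Terminal = L. A non-terminal position is W if it has a move to some L; otherwise it is L.
n=0: no move → L
n=1: W (go to 0, an L position)
n=2: L (sole option 1(W) is W)
n=3: W (go to 2, an L position)
n=4: W (go to 2, an L position)
n=5: L (sole option 4(W) is W)
n=6: W (go to 5, an L position)
n=7: L (sole option 6(W) is W)
n=8: W (go to 7, an L position)
n=9: L (options 6(W), 8(W) are all W)
n=10: W (go to 5, an L position)
n=11: L (sole option 10(W) is W)
n=12: W (go to 9, an L position)
n=13: L (sole option 12(W) is W)
n=14: W (go to 7, an L position)
n=15: L (options 10(W), 12(W), 14(W) are all W)
n=16: W (go to 15, an L position)
n=17: L (sole option 16(W) is W)
n=18: W (go to 9, an L position)
n=19: L (sole option 18(W) is W)
n=20: W (go to 15, an L position)
n=21: L (options 14(W), 18(W), 20(W) are all W)
n=22: W (go to 11, an L position)
n=23: L (sole option 22(W) is W)
n=24: W (go to 21, an L position)
n=25: L (options 20(W), 24(W) are all W)
n=26: W (go to 13, an L position)
n=27: L (options 18(W), 24(W), 26(W) are all W)
n=28: W (go to 21, an L position)
L entries with 0 ≤ n ≤ 28: n = 0, 2, 5, 7, 9, 11, 13, 15, 17, 19, 21, 23, 25, 27; that makes 14.

14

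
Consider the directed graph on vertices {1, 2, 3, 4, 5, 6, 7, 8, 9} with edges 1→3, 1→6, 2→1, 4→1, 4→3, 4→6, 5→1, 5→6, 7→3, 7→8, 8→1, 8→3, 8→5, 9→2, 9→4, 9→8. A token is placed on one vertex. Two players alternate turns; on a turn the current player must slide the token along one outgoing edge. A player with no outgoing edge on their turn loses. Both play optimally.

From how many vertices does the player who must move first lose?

Work bottom-up. With no move the player to move loses. Otherwise the position is W if at least one move leads to an L position for the opponent, and L if every move leads to a W.
Every edge goes from a vertex to one that appears earlier in the order 6, 3, 1, 5, 8, 4, 2, 9, 7, so processing vertices in that order labels each vertex after all of its successors.
6: no outgoing edge → L
3: no outgoing edge → L
1: can move to 3, which is L ⇒ W
5: can move to 6, which is L ⇒ W
8: can move to 3, which is L ⇒ W
4: can move to 3, which is L ⇒ W
2: the only move is to 1(W), a W ⇒ L
9: can move to 2, which is L ⇒ W
7: can move to 3, which is L ⇒ W
The L vertices are 2, 3, 6; that is 3 in all.

3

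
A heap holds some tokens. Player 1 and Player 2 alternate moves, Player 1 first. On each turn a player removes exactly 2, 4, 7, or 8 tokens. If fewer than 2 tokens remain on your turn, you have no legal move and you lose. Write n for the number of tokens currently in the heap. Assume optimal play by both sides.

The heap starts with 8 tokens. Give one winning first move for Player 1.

Label each position W (a win for the player to move) or L (a loss). A position with no legal move is L; any other position is W exactly when some move reaches an L, and L when every move reaches a W.
n=0: no move → L
n=1: no move → L
n=2: →0(L), so W
n=3: →1(L), so W
n=4: →0(L), so W
n=5: →1(L), so W
n=6: →4(W), 2(W) — all W, so L
n=7: →0(L), so W
n=8: →6(L), so W
From 8, the L positions reachable in one move are: 6, 1, 0. Any move reaching one of these is winning.

Remove 2, leaving 6.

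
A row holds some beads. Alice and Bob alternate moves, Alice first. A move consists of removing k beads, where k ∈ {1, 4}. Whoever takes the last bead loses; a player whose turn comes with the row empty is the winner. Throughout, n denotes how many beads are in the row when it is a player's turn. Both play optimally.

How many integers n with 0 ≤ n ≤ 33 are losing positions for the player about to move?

14

Compute win/loss labels from the base case upward. A position with no move is W. Any other position is W if it can reach an L in one move, else L.
n=0: no move; the opponent has just taken the last bead and therefore loses → W
n=1: the only move is to 0(W), a W ⇒ L
n=2: can move to 1, which is L ⇒ W
n=3: the only move is to 2(W), a W ⇒ L
n=4: can move to 3, which is L ⇒ W
n=5: can move to 1, which is L ⇒ W
n=6: moves to 5(W), 2(W); every one is W ⇒ L
n=7: can move to 6, which is L ⇒ W
n=8: moves to 7(W), 4(W); every one is W ⇒ L
n=9: can move to 8, which is L ⇒ W
n=10: can move to 6, which is L ⇒ W
n=11: moves to 10(W), 7(W); every one is W ⇒ L
n=12: can move to 11, which is L ⇒ W
n=13: moves to 12(W), 9(W); every one is W ⇒ L
n=14: can move to 13, which is L ⇒ W
n=15: can move to 11, which is L ⇒ W
n=16: moves to 15(W), 12(W); every one is W ⇒ L
n=17: can move to 16, which is L ⇒ W
n=18: moves to 17(W), 14(W); every one is W ⇒ L
n=19: can move to 18, which is L ⇒ W
n=20: can move to 16, which is L ⇒ W
n=21: moves to 20(W), 17(W); every one is W ⇒ L
n=22: can move to 21, which is L ⇒ W
n=23: moves to 22(W), 19(W); every one is W ⇒ L
n=24: can move to 23, which is L ⇒ W
n=25: can move to 21, which is L ⇒ W
n=26: moves to 25(W), 22(W); every one is W ⇒ L
n=27: can move to 26, which is L ⇒ W
n=28: moves to 27(W), 24(W); every one is W ⇒ L
n=29: can move to 28, which is L ⇒ W
n=30: can move to 26, which is L ⇒ W
n=31: moves to 30(W), 27(W); every one is W ⇒ L
n=32: can move to 31, which is L ⇒ W
n=33: moves to 32(W), 29(W); every one is W ⇒ L
L entries with 0 ≤ n ≤ 33: n = 1, 3, 6, 8, 11, 13, 16, 18, 21, 23, 26, 28, 31, 33; that makes 14.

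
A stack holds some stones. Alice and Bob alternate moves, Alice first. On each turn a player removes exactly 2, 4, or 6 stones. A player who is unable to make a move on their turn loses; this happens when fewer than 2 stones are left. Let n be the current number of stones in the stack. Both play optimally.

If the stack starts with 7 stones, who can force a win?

Alice wins.

Build the W/L table. Terminal = L. A non-terminal position is W if it has a move to some L; otherwise it is L.
n=0: no move → L
n=1: no move → L
n=2: reaches L-position 0 → W
n=3: reaches L-position 1 → W
n=4: reaches L-position 0 → W
n=5: reaches L-position 1 → W
n=6: reaches L-position 0 → W
n=7: reaches L-position 1 → W
The starting position 7 is W: Alice should remove 6, leaving 1, handing over an L position.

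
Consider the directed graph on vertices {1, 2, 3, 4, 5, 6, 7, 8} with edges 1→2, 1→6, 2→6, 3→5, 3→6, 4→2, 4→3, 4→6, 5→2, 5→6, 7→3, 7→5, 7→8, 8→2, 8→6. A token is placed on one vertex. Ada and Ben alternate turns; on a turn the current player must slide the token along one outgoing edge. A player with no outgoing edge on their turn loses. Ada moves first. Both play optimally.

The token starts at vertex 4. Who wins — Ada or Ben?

Ada wins.

Positions with no move are L. A position that does have a move is losing for the player to move precisely when every available move leads to a winning position for the opponent. Fill in the labels:
Every edge goes from a vertex to one that appears earlier in the order 6, 2, 5, 3, 4, 8, 1, 7, so processing vertices in that order labels each vertex after all of its successors.
6: no outgoing edge → L
2: reaches L-position 6 → W
5: reaches L-position 6 → W
3: reaches L-position 6 → W
4: reaches L-position 6 → W
8: reaches L-position 6 → W
1: reaches L-position 6 → W
7: only reaches 8(W), 3(W), 5(W), all W → L
From 4 Ada can move to 6, reaching an L position.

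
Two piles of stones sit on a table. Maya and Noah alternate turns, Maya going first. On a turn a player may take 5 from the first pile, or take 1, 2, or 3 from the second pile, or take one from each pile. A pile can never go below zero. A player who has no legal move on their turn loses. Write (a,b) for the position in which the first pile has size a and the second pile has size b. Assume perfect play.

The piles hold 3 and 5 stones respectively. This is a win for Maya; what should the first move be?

Positions with no move are L. A position that does have a move is losing for the player to move precisely when every available move leads to a winning position for the opponent. Fill in the labels:
No move ever increases a pile, so every position that can arise here has a ≤ 3 and b ≤ 5; it is enough to label the cells with 0 ≤ a ≤ 3 and 0 ≤ b ≤ 5.
Every move lowers a or b (never raises either), so fill the grid row by row in increasing a, and left to right within a row: each cell's successors are then already labelled.
      b=0  b=1  b=2  b=3  b=4  b=5
a=0:    L    W    W    W    L    W
a=1:    L    W    W    W    L    W
a=2:    L    W    W    W    L    W
a=3:    L    W    W    W    L    W
Cells with no legal move (terminal, hence L): (0,0), (1,0), (2,0), (3,0).
The remaining L cells, each justified by listing all of its moves:
(0,4): →(0,3)(W), (0,2)(W), (0,1)(W) — all W, so L
(1,4): →(1,3)(W), (1,2)(W), (1,1)(W), (0,3)(W) — all W, so L
(2,4): →(2,3)(W), (2,2)(W), (2,1)(W), (1,3)(W) — all W, so L
(3,4): →(3,3)(W), (3,2)(W), (3,1)(W), (2,3)(W) — all W, so L
Every other cell has at least one move into one of the L cells above, so it is W.
From (3,5), the L positions reachable in one move are: (3,4), (2,4). Any move reaching one of these is winning.

Move to (3,4).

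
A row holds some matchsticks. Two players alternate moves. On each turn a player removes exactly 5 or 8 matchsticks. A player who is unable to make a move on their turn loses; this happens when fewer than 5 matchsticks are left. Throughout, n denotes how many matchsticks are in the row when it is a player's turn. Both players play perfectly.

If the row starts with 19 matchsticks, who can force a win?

Positions with no move are L. A position that does have a move is losing for the player to move precisely when every available move leads to a winning position for the opponent. Fill in the labels:
n=0: no move → L
n=1: no move → L
n=2: no move → L
n=3: no move → L
n=4: no move → L
n=5: →0(L), so W
n=6: →1(L), so W
n=7: →2(L), so W
n=8: →3(L), so W
n=9: →4(L), so W
n=10: →2(L), so W
n=11: →3(L), so W
n=12: →4(L), so W
n=13: →8(W), 5(W) — all W, so L
n=14: →9(W), 6(W) — all W, so L
n=15: →10(W), 7(W) — all W, so L
n=16: →11(W), 8(W) — all W, so L
n=17: →12(W), 9(W) — all W, so L
n=18: →13(L), so W
n=19: →14(L), so W
From 19 the player to move can remove 5, leaving 14, reaching an L position.

The first player wins.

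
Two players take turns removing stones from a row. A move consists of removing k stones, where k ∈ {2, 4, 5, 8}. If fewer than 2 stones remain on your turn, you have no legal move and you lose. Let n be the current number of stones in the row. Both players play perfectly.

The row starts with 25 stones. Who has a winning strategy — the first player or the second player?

Build the W/L table. Terminal = L. A non-terminal position is W if it has a move to some L; otherwise it is L.
n=0: no move → L
n=1: no move → L
n=2: W (go to 0, an L position)
n=3: W (go to 1, an L position)
n=4: W (go to 0, an L position)
n=5: W (go to 1, an L position)
n=6: W (go to 1, an L position)
n=7: L (options 5(W), 3(W), 2(W) are all W)
n=8: W (go to 0, an L position)
n=9: W (go to 7, an L position)
n=10: L (options 8(W), 6(W), 5(W), 2(W) are all W)
n=11: W (go to 7, an L position)
n=12: W (go to 10, an L position)
n=13: L (options 11(W), 9(W), 8(W), 5(W) are all W)
n=14: W (go to 10, an L position)
n=15: W (go to 13, an L position)
n=16: L (options 14(W), 12(W), 11(W), 8(W) are all W)
n=17: W (go to 13, an L position)
n=18: W (go to 16, an L position)
n=19: L (options 17(W), 15(W), 14(W), 11(W) are all W)
n=20: W (go to 16, an L position)
n=21: W (go to 19, an L position)
n=22: L (options 20(W), 18(W), 17(W), 14(W) are all W)
n=23: W (go to 19, an L position)
n=24: W (go to 22, an L position)
n=25: L (options 23(W), 21(W), 20(W), 17(W) are all W)
The starting position 25 is L: whatever the player to move does, the opponent receives a W position.

The second player wins.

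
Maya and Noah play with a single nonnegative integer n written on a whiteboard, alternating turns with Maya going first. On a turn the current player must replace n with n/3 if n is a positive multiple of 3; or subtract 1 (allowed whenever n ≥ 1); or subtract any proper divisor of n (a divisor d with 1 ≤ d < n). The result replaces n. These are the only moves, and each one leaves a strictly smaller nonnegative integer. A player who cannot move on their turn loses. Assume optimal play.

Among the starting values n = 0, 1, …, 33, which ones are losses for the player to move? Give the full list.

Work bottom-up. With no move the player to move loses. Otherwise the position is W if at least one move leads to an L position for the opponent, and L if every move leads to a W.
n=0: no move → L
n=1: W (go to 0, an L position)
n=2: L (sole option 1(W) is W)
n=3: W (go to 2, an L position)
n=4: W (go to 2, an L position)
n=5: L (sole option 4(W) is W)
n=6: W (go to 2, an L position)
n=7: L (sole option 6(W) is W)
n=8: W (go to 7, an L position)
n=9: L (options 3(W), 6(W), 8(W) are all W)
n=10: W (go to 5, an L position)
n=11: L (sole option 10(W) is W)
n=12: W (go to 9, an L position)
n=13: L (sole option 12(W) is W)
n=14: W (go to 7, an L position)
n=15: W (go to 5, an L position)
n=16: L (options 8(W), 12(W), 14(W), 15(W) are all W)
n=17: W (go to 16, an L position)
n=18: W (go to 9, an L position)
n=19: L (sole option 18(W) is W)
n=20: W (go to 16, an L position)
n=21: W (go to 7, an L position)
n=22: W (go to 11, an L position)
n=23: L (sole option 22(W) is W)
n=24: W (go to 16, an L position)
n=25: L (options 20(W), 24(W) are all W)
n=26: W (go to 13, an L position)
n=27: W (go to 9, an L position)
n=28: L (options 14(W), 21(W), 24(W), 26(W), 27(W) are all W)
n=29: W (go to 28, an L position)
n=30: W (go to 25, an L position)
n=31: L (sole option 30(W) is W)
n=32: W (go to 16, an L position)
n=33: W (go to 11, an L position)
Reading off the rows marked L gives the requested list; there are 13 such values of n.

0, 2, 5, 7, 9, 11, 13, 16, 19, 23, 25, 28, 31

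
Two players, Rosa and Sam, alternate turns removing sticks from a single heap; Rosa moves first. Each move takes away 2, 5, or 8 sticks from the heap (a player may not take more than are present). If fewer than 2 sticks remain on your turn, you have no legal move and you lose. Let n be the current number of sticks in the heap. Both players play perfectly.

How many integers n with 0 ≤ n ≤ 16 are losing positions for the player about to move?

Label each position W (a win for the player to move) or L (a loss). A position with no legal move is L; any other position is W exactly when some move reaches an L, and L when every move reaches a W.
n=0: no move → L
n=1: no move → L
n=2: reaches L-position 0 → W
n=3: reaches L-position 1 → W
n=4: only reaches 2(W), which is W → L
n=5: reaches L-position 0 → W
n=6: reaches L-position 4 → W
n=7: only reaches 5(W), 2(W), all W → L
n=8: reaches L-position 0 → W
n=9: reaches L-position 7 → W
n=10: only reaches 8(W), 5(W), 2(W), all W → L
n=11: only reaches 9(W), 6(W), 3(W), all W → L
n=12: reaches L-position 10 → W
n=13: reaches L-position 11 → W
n=14: only reaches 12(W), 9(W), 6(W), all W → L
n=15: reaches L-position 10 → W
n=16: reaches L-position 14 → W
L entries with 0 ≤ n ≤ 16: n = 0, 1, 4, 7, 10, 11, 14; that makes 7.

7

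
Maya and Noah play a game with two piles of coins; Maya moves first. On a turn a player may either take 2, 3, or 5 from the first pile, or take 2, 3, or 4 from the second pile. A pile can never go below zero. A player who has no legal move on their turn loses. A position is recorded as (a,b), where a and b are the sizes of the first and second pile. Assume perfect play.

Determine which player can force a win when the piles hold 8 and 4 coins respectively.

Maya wins.

Label each position W (a win for the player to move) or L (a loss). A position with no legal move is L; any other position is W exactly when some move reaches an L, and L when every move reaches a W.
No move ever increases a pile, so every position that can arise here has a ≤ 8 and b ≤ 4; it is enough to label the cells with 0 ≤ a ≤ 8 and 0 ≤ b ≤ 4.
Every move lowers a or b (never raises either), so fill the grid row by row in increasing a, and left to right within a row: each cell's successors are then already labelled.
      b=0  b=1  b=2  b=3  b=4
a=0:    L    L    W    W    W
a=1:    L    L    W    W    W
a=2:    W    W    L    L    W
a=3:    W    W    L    L    W
a=4:    W    W    W    W    L
a=5:    W    W    W    W    L
a=6:    W    W    W    W    W
a=7:    L    L    W    W    W
a=8:    L    L    W    W    W
Cells with no legal move (terminal, hence L): (0,0), (0,1), (1,0), (1,1).
The remaining L cells, each justified by listing all of its moves:
(2,2): only reaches (0,2)(W), (2,0)(W), all W → L
(2,3): only reaches (0,3)(W), (2,1)(W), (2,0)(W), all W → L
(3,2): only reaches (1,2)(W), (0,2)(W), (3,0)(W), all W → L
(3,3): only reaches (1,3)(W), (0,3)(W), (3,1)(W), (3,0)(W), all W → L
(4,4): only reaches (2,4)(W), (1,4)(W), (4,2)(W), (4,1)(W), (4,0)(W), all W → L
(5,4): only reaches (3,4)(W), (2,4)(W), (0,4)(W), (5,2)(W), (5,1)(W), (5,0)(W), all W → L
(7,0): only reaches (5,0)(W), (4,0)(W), (2,0)(W), all W → L
(7,1): only reaches (5,1)(W), (4,1)(W), (2,1)(W), all W → L
(8,0): only reaches (6,0)(W), (5,0)(W), (3,0)(W), all W → L
(8,1): only reaches (6,1)(W), (5,1)(W), (3,1)(W), all W → L
Every other cell has at least one move into one of the L cells above, so it is W.
The starting position (8,4) is W: Maya should move to (5,4), handing over an L position.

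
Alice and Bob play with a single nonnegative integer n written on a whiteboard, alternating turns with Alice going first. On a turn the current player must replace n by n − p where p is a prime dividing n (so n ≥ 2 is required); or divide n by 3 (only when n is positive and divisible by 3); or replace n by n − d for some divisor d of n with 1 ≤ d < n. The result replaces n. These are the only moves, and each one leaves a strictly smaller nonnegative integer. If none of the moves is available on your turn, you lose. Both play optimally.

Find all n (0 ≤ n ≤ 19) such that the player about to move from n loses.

Positions with no move are L. A position that does have a move is losing for the player to move precisely when every available move leads to a winning position for the opponent. Fill in the labels:
n=0: no move → L
n=1: no move → L
n=2: →0(L), so W
n=3: →0(L), so W
n=4: →2(W), 3(W) — all W, so L
n=5: →0(L), so W
n=6: →4(L), so W
n=7: →0(L), so W
n=8: →4(L), so W
n=9: →3(W), 6(W), 8(W) — all W, so L
n=10: →9(L), so W
n=11: →0(L), so W
n=12: →4(L), so W
n=13: →0(L), so W
n=14: →7(W), 12(W), 13(W) — all W, so L
n=15: →14(L), so W
n=16: →14(L), so W
n=17: →0(L), so W
n=18: →9(L), so W
n=19: →0(L), so W
The losing starting values of n are exactly the entries labelled L in this table (5 of them).

0, 1, 4, 9, 14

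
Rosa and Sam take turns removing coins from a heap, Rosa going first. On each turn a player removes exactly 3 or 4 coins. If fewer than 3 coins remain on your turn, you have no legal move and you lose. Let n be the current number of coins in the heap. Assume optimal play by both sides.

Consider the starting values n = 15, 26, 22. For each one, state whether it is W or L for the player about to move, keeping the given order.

15: L, 26: W, 22: L

Work bottom-up. With no move the player to move loses. Otherwise the position is W if at least one move leads to an L position for the opponent, and L if every move leads to a W.
n=0: no move → L
n=1: no move → L
n=2: no move → L
n=3: →0(L), so W
n=4: →1(L), so W
n=5: →2(L), so W
n=6: →2(L), so W
n=7: →4(W), 3(W) — all W, so L
n=8: →5(W), 4(W) — all W, so L
n=9: →6(W), 5(W) — all W, so L
n=10: →7(L), so W
n=11: →8(L), so W
n=12: →9(L), so W
n=13: →9(L), so W
n=14: →11(W), 10(W) — all W, so L
n=15: →12(W), 11(W) — all W, so L
n=16: →13(W), 12(W) — all W, so L
n=17: →14(L), so W
n=18: →15(L), so W
n=19: →16(L), so W
n=20: →16(L), so W
n=21: →18(W), 17(W) — all W, so L
n=22: →19(W), 18(W) — all W, so L
n=23: →20(W), 19(W) — all W, so L
n=24: →21(L), so W
n=25: →22(L), so W
n=26: →23(L), so W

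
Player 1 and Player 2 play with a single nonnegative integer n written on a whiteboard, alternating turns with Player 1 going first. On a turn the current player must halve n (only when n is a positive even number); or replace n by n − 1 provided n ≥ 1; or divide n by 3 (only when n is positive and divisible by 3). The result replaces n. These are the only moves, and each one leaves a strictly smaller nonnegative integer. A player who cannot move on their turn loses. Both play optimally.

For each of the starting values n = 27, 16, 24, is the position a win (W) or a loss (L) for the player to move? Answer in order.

27: W, 16: L, 24: W

Classify positions by backward induction: terminal positions (no move available) are L. From any other position, the mover wins iff some move reaches an L.
n=0: no move → L
n=1: →0(L), so W
n=2: →1(W) only, which is W, so L
n=3: →2(L), so W
n=4: →2(L), so W
n=5: →4(W) only, which is W, so L
n=6: →2(L), so W
n=7: →6(W) only, which is W, so L
n=8: →7(L), so W
n=9: →3(W), 8(W) — all W, so L
n=10: →5(L), so W
n=11: →10(W) only, which is W, so L
n=12: →11(L), so W
n=13: →12(W) only, which is W, so L
n=14: →7(L), so W
n=15: →5(L), so W
n=16: →8(W), 15(W) — all W, so L
n=17: →16(L), so W
n=18: →9(L), so W
n=19: →18(W) only, which is W, so L
n=20: →19(L), so W
n=21: →7(L), so W
n=22: →11(L), so W
n=23: →22(W) only, which is W, so L
n=24: →23(L), so W
n=25: →24(W) only, which is W, so L
n=26: →13(L), so W
n=27: →9(L), so W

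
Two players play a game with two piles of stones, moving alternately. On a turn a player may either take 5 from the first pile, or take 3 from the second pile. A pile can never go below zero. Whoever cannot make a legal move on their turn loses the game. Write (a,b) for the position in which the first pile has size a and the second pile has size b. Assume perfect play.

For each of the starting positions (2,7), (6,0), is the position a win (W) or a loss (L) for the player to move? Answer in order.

(2,7): L, (6,0): W

Positions with no move are L. A position that does have a move is losing for the player to move precisely when every available move leads to a winning position for the opponent. Fill in the labels:
No move ever increases a pile, so every position that can arise here has a ≤ 6 and b ≤ 7; it is enough to label the cells with 0 ≤ a ≤ 6 and 0 ≤ b ≤ 7.
Every move lowers a or b (never raises either), so fill the grid row by row in increasing a, and left to right within a row: each cell's successors are then already labelled.
      b=0  b=1  b=2  b=3  b=4  b=5  b=6  b=7
a=0:    L    L    L    W    W    W    L    L
a=1:    L    L    L    W    W    W    L    L
a=2:    L    L    L    W    W    W    L    L
a=3:    L    L    L    W    W    W    L    L
a=4:    L    L    L    W    W    W    L    L
a=5:    W    W    W    L    L    L    W    W
a=6:    W    W    W    L    L    L    W    W
Cells with no legal move (terminal, hence L): (0,0), (0,1), (0,2), (1,0), (1,1), (1,2), (2,0), (2,1), (2,2), (3,0), (3,1), (3,2), (4,0), (4,1), (4,2).
The remaining L cells, each justified by listing all of its moves:
(0,6): L (sole option (0,3)(W) is W)
(0,7): L (sole option (0,4)(W) is W)
(1,6): L (sole option (1,3)(W) is W)
(1,7): L (sole option (1,4)(W) is W)
(2,6): L (sole option (2,3)(W) is W)
(2,7): L (sole option (2,4)(W) is W)
(3,6): L (sole option (3,3)(W) is W)
(3,7): L (sole option (3,4)(W) is W)
(4,6): L (sole option (4,3)(W) is W)
(4,7): L (sole option (4,4)(W) is W)
(5,3): L (options (0,3)(W), (5,0)(W) are all W)
(5,4): L (options (0,4)(W), (5,1)(W) are all W)
(5,5): L (options (0,5)(W), (5,2)(W) are all W)
(6,3): L (options (1,3)(W), (6,0)(W) are all W)
(6,4): L (options (1,4)(W), (6,1)(W) are all W)
(6,5): L (options (1,5)(W), (6,2)(W) are all W)
Every other cell has at least one move into one of the L cells above, so it is W.
(2,7): one of the L cells justified above, so L
(6,0): the move to (1,0) reaches an L cell, so W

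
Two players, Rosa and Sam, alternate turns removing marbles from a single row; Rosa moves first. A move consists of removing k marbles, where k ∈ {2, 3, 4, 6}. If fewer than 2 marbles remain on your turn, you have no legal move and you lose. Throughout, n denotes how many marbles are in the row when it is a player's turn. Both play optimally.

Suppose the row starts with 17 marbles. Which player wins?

Sam wins.

Positions with no move are L. A position that does have a move is losing for the player to move precisely when every available move leads to a winning position for the opponent. Fill in the labels:
n=0: no move → L
n=1: no move → L
n=2: →0(L), so W
n=3: →1(L), so W
n=4: →1(L), so W
n=5: →1(L), so W
n=6: →0(L), so W
n=7: →1(L), so W
n=8: →6(W), 5(W), 4(W), 2(W) — all W, so L
n=9: →7(W), 6(W), 5(W), 3(W) — all W, so L
n=10: →8(L), so W
n=11: →9(L), so W
n=12: →9(L), so W
n=13: →9(L), so W
n=14: →8(L), so W
n=15: →9(L), so W
n=16: →14(W), 13(W), 12(W), 10(W) — all W, so L
n=17: →15(W), 14(W), 13(W), 11(W) — all W, so L
Every move from 17 reaches a W position, so the mover loses.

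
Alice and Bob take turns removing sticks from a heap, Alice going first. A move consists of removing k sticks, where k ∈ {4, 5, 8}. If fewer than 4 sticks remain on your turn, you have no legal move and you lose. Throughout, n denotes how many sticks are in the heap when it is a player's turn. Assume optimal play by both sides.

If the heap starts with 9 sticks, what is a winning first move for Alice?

Remove 8, leaving 1.

Build the W/L table. Terminal = L. A non-terminal position is W if it has a move to some L; otherwise it is L.
n=0: no move → L
n=1: no move → L
n=2: no move → L
n=3: no move → L
n=4: W (go to 0, an L position)
n=5: W (go to 1, an L position)
n=6: W (go to 2, an L position)
n=7: W (go to 3, an L position)
n=8: W (go to 3, an L position)
n=9: W (go to 1, an L position)
From 9, the L positions reachable in one move are: 1.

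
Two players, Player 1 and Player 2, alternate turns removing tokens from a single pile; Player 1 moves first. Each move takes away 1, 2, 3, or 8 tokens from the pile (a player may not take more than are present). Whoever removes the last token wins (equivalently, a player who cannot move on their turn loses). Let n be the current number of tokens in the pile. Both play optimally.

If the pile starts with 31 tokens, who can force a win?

Work bottom-up. With no move the player to move loses. Otherwise the position is W if at least one move leads to an L position for the opponent, and L if every move leads to a W.
n=0: no move → L
n=1: W (go to 0, an L position)
n=2: W (go to 0, an L position)
n=3: W (go to 0, an L position)
n=4: L (options 3(W), 2(W), 1(W) are all W)
n=5: W (go to 4, an L position)
n=6: W (go to 4, an L position)
n=7: W (go to 4, an L position)
n=8: W (go to 0, an L position)
n=9: L (options 8(W), 7(W), 6(W), 1(W) are all W)
n=10: W (go to 9, an L position)
n=11: W (go to 9, an L position)
n=12: W (go to 9, an L position)
n=13: L (options 12(W), 11(W), 10(W), 5(W) are all W)
n=14: W (go to 13, an L position)
n=15: W (go to 13, an L position)
n=16: W (go to 13, an L position)
n=17: W (go to 9, an L position)
n=18: L (options 17(W), 16(W), 15(W), 10(W) are all W)
n=19: W (go to 18, an L position)
n=20: W (go to 18, an L position)
n=21: W (go to 18, an L position)
n=22: L (options 21(W), 20(W), 19(W), 14(W) are all W)
n=23: W (go to 22, an L position)
n=24: W (go to 22, an L position)
n=25: W (go to 22, an L position)
n=26: W (go to 18, an L position)
n=27: L (options 26(W), 25(W), 24(W), 19(W) are all W)
n=28: W (go to 27, an L position)
n=29: W (go to 27, an L position)
n=30: W (go to 27, an L position)
n=31: L (options 30(W), 29(W), 28(W), 23(W) are all W)
The starting position 31 is L: whatever Player 1 does, the opponent receives a W position.

Player 2 wins.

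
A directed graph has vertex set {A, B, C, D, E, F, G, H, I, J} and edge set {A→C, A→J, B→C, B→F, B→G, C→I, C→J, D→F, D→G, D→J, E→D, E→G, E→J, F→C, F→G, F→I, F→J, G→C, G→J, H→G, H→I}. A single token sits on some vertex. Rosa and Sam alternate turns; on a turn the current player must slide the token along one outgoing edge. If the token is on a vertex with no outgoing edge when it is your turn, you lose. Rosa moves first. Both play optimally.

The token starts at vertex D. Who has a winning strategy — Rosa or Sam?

Build the W/L table. Terminal = L. A non-terminal position is W if it has a move to some L; otherwise it is L.
Every edge goes from a vertex to one that appears earlier in the order I, J, C, G, F, A, B, D, H, E, so processing vertices in that order labels each vertex after all of its successors.
I: no outgoing edge → L
J: no outgoing edge → L
C: →J(L), so W
G: →J(L), so W
F: →J(L), so W
A: →J(L), so W
B: →F(W), G(W), C(W) — all W, so L
D: →J(L), so W
H: →I(L), so W
E: →J(L), so W
From D Rosa can move to J, reaching an L position.

Rosa wins.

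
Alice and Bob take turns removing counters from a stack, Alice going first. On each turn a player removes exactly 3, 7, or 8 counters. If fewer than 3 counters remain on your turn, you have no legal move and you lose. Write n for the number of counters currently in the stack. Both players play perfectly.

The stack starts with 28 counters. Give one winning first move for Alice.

Build the W/L table. Terminal = L. A non-terminal position is W if it has a move to some L; otherwise it is L.
n=0: no move → L
n=1: no move → L
n=2: no move → L
n=3: can move to 0, which is L ⇒ W
n=4: can move to 1, which is L ⇒ W
n=5: can move to 2, which is L ⇒ W
n=6: the only move is to 3(W), a W ⇒ L
n=7: can move to 0, which is L ⇒ W
n=8: can move to 1, which is L ⇒ W
n=9: can move to 6, which is L ⇒ W
n=10: can move to 2, which is L ⇒ W
n=11: moves to 8(W), 4(W), 3(W); every one is W ⇒ L
n=12: moves to 9(W), 5(W), 4(W); every one is W ⇒ L
n=13: can move to 6, which is L ⇒ W
n=14: can move to 11, which is L ⇒ W
n=15: can move to 12, which is L ⇒ W
n=16: moves to 13(W), 9(W), 8(W); every one is W ⇒ L
n=17: moves to 14(W), 10(W), 9(W); every one is W ⇒ L
n=18: can move to 11, which is L ⇒ W
n=19: can move to 16, which is L ⇒ W
n=20: can move to 17, which is L ⇒ W
n=21: moves to 18(W), 14(W), 13(W); every one is W ⇒ L
n=22: moves to 19(W), 15(W), 14(W); every one is W ⇒ L
n=23: can move to 16, which is L ⇒ W
n=24: can move to 21, which is L ⇒ W
n=25: can move to 22, which is L ⇒ W
n=26: moves to 23(W), 19(W), 18(W); every one is W ⇒ L
n=27: moves to 24(W), 20(W), 19(W); every one is W ⇒ L
n=28: can move to 21, which is L ⇒ W
From 28, the L positions reachable in one move are: 21.

Remove 7, leaving 21.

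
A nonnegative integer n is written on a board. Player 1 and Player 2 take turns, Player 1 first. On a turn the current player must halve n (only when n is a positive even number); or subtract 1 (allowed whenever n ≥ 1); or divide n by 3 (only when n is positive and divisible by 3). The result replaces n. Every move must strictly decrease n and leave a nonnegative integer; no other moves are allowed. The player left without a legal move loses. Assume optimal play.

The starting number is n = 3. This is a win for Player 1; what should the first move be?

Move to 2.

Compute win/loss labels from the base case upward. A position with no move is L. Any other position is W if it can reach an L in one move, else L.
n=0: no move → L
n=1: →0(L), so W
n=2: →1(W) only, which is W, so L
n=3: →2(L), so W
From 3, the L positions reachable in one move are: 2.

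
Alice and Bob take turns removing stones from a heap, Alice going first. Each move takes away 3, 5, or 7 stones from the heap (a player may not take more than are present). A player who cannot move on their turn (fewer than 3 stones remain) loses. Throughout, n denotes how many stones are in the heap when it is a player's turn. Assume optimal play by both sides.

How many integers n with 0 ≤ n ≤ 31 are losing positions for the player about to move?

Positions with no move are L. A position that does have a move is losing for the player to move precisely when every available move leads to a winning position for the opponent. Fill in the labels:
n=0: no move → L
n=1: no move → L
n=2: no move → L
n=3: reaches L-position 0 → W
n=4: reaches L-position 1 → W
n=5: reaches L-position 2 → W
n=6: reaches L-position 1 → W
n=7: reaches L-position 2 → W
n=8: reaches L-position 1 → W
n=9: reaches L-position 2 → W
n=10: only reaches 7(W), 5(W), 3(W), all W → L
n=11: only reaches 8(W), 6(W), 4(W), all W → L
n=12: only reaches 9(W), 7(W), 5(W), all W → L
n=13: reaches L-position 10 → W
n=14: reaches L-position 11 → W
n=15: reaches L-position 12 → W
n=16: reaches L-position 11 → W
n=17: reaches L-position 12 → W
n=18: reaches L-position 11 → W
n=19: reaches L-position 12 → W
n=20: only reaches 17(W), 15(W), 13(W), all W → L
n=21: only reaches 18(W), 16(W), 14(W), all W → L
n=22: only reaches 19(W), 17(W), 15(W), all W → L
n=23: reaches L-position 20 → W
n=24: reaches L-position 21 → W
n=25: reaches L-position 22 → W
n=26: reaches L-position 21 → W
n=27: reaches L-position 22 → W
n=28: reaches L-position 21 → W
n=29: reaches L-position 22 → W
n=30: only reaches 27(W), 25(W), 23(W), all W → L
n=31: only reaches 28(W), 26(W), 24(W), all W → L
L entries with 0 ≤ n ≤ 31: n = 0, 1, 2, 10, 11, 12, 20, 21, 22, 30, 31; that makes 11.

11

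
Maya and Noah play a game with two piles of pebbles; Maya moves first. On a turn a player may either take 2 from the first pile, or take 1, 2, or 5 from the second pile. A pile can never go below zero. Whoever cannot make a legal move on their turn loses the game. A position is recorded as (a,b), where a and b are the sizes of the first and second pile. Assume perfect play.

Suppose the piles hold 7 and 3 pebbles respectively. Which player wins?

Positions with no move are L. A position that does have a move is losing for the player to move precisely when every available move leads to a winning position for the opponent. Fill in the labels:
No move ever increases a pile, so every position that can arise here has a ≤ 7 and b ≤ 3; it is enough to label the cells with 0 ≤ a ≤ 7 and 0 ≤ b ≤ 3.
Every move lowers a or b (never raises either), so fill the grid row by row in increasing a, and left to right within a row: each cell's successors are then already labelled.
      b=0  b=1  b=2  b=3
a=0:    L    W    W    L
a=1:    L    W    W    L
a=2:    W    L    W    W
a=3:    W    L    W    W
a=4:    L    W    W    L
a=5:    L    W    W    L
a=6:    W    L    W    W
a=7:    W    L    W    W
Cells with no legal move (terminal, hence L): (0,0), (1,0).
The remaining L cells, each justified by listing all of its moves:
(0,3): →(0,2)(W), (0,1)(W) — all W, so L
(1,3): →(1,2)(W), (1,1)(W) — all W, so L
(2,1): →(0,1)(W), (2,0)(W) — all W, so L
(3,1): →(1,1)(W), (3,0)(W) — all W, so L
(4,0): →(2,0)(W) only, which is W, so L
(4,3): →(2,3)(W), (4,2)(W), (4,1)(W) — all W, so L
(5,0): →(3,0)(W) only, which is W, so L
(5,3): →(3,3)(W), (5,2)(W), (5,1)(W) — all W, so L
(6,1): →(4,1)(W), (6,0)(W) — all W, so L
(7,1): →(5,1)(W), (7,0)(W) — all W, so L
Every other cell has at least one move into one of the L cells above, so it is W.
From (7,3) Maya can move to (5,3), reaching an L position.

Maya wins.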